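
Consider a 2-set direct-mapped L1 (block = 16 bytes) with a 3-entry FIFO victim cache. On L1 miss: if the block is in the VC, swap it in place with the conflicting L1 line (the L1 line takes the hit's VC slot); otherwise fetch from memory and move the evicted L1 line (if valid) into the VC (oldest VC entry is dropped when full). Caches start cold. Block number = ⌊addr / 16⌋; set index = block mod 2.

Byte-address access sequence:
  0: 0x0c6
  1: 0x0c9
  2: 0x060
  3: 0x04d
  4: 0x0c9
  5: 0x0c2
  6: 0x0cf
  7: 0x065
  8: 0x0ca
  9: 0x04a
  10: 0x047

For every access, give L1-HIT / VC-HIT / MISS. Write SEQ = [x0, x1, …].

SEQ = [MISS, L1-HIT, MISS, MISS, VC-HIT, L1-HIT, L1-HIT, VC-HIT, VC-HIT, VC-HIT, L1-HIT]

#0 0xc6→b12/s0 MISS; vc=[]
#1 0xc9→b12/s0 L1-HIT; vc=[]
#2 0x60→b6/s0 MISS; vc=[12]
#3 0x4d→b4/s0 MISS; vc=[12,6]
#4 0xc9→b12/s0 VC-HIT; vc=[4,6]
#5 0xc2→b12/s0 L1-HIT; vc=[4,6]
#6 0xcf→b12/s0 L1-HIT; vc=[4,6]
#7 0x65→b6/s0 VC-HIT; vc=[4,12]
#8 0xca→b12/s0 VC-HIT; vc=[4,6]
#9 0x4a→b4/s0 VC-HIT; vc=[12,6]
#10 0x47→b4/s0 L1-HIT; vc=[12,6]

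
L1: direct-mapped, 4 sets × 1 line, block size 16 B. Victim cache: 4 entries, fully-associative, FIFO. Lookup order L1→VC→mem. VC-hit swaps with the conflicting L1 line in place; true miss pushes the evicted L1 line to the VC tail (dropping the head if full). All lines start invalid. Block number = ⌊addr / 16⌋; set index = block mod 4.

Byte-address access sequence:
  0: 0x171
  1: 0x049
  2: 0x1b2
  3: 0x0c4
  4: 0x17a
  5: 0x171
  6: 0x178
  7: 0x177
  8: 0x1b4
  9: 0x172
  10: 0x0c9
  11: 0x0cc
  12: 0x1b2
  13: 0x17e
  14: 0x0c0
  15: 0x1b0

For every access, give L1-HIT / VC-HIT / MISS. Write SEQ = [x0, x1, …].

#0 0x171→b23/s3 MISS; vc=[]
#1 0x49→b4/s0 MISS; vc=[]
#2 0x1b2→b27/s3 MISS; vc=[23]
#3 0xc4→b12/s0 MISS; vc=[23,4]
#4 0x17a→b23/s3 VC-HIT; vc=[27,4]
#5 0x171→b23/s3 L1-HIT; vc=[27,4]
#6 0x178→b23/s3 L1-HIT; vc=[27,4]
#7 0x177→b23/s3 L1-HIT; vc=[27,4]
#8 0x1b4→b27/s3 VC-HIT; vc=[23,4]
#9 0x172→b23/s3 VC-HIT; vc=[27,4]
#10 0xc9→b12/s0 L1-HIT; vc=[27,4]
#11 0xcc→b12/s0 L1-HIT; vc=[27,4]
#12 0x1b2→b27/s3 VC-HIT; vc=[23,4]
#13 0x17e→b23/s3 VC-HIT; vc=[27,4]
#14 0xc0→b12/s0 L1-HIT; vc=[27,4]
#15 0x1b0→b27/s3 VC-HIT; vc=[23,4]

SEQ = [MISS, MISS, MISS, MISS, VC-HIT, L1-HIT, L1-HIT, L1-HIT, VC-HIT, VC-HIT, L1-HIT, L1-HIT, VC-HIT, VC-HIT, L1-HIT, VC-HIT]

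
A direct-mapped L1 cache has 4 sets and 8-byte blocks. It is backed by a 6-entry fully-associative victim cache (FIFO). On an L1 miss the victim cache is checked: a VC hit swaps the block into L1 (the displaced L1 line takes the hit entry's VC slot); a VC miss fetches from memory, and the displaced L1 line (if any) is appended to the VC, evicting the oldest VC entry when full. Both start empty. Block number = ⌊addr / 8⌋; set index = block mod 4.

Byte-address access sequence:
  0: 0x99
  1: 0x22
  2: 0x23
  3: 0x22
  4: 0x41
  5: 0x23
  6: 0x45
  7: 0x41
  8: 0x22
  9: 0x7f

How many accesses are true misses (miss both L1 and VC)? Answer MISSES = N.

MISSES = 4

#0 0x99→b19/s3 MISS; vc=[]
#1 0x22→b4/s0 MISS; vc=[]
#2 0x23→b4/s0 L1-HIT; vc=[]
#3 0x22→b4/s0 L1-HIT; vc=[]
#4 0x41→b8/s0 MISS; vc=[4]
#5 0x23→b4/s0 VC-HIT; vc=[8]
#6 0x45→b8/s0 VC-HIT; vc=[4]
#7 0x41→b8/s0 L1-HIT; vc=[4]
#8 0x22→b4/s0 VC-HIT; vc=[8]
#9 0x7f→b15/s3 MISS; vc=[8,19]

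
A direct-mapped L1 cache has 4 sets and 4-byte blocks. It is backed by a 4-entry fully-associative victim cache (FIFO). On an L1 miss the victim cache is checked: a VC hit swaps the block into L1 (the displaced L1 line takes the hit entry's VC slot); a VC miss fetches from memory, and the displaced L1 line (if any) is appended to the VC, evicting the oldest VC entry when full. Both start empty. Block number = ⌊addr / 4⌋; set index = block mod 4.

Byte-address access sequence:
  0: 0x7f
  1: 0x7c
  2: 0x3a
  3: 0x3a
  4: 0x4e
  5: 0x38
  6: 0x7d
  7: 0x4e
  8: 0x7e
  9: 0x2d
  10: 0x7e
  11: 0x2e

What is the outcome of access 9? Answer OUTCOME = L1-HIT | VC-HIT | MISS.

OUTCOME = MISS

#0 0x7f→b31/s3 MISS; vc=[]
#1 0x7c→b31/s3 L1-HIT; vc=[]
#2 0x3a→b14/s2 MISS; vc=[]
#3 0x3a→b14/s2 L1-HIT; vc=[]
#4 0x4e→b19/s3 MISS; vc=[31]
#5 0x38→b14/s2 L1-HIT; vc=[31]
#6 0x7d→b31/s3 VC-HIT; vc=[19]
#7 0x4e→b19/s3 VC-HIT; vc=[31]
#8 0x7e→b31/s3 VC-HIT; vc=[19]
#9 0x2d→b11/s3 MISS; vc=[19,31]
#10 0x7e→b31/s3 VC-HIT; vc=[19,11]
#11 0x2e→b11/s3 VC-HIT; vc=[19,31]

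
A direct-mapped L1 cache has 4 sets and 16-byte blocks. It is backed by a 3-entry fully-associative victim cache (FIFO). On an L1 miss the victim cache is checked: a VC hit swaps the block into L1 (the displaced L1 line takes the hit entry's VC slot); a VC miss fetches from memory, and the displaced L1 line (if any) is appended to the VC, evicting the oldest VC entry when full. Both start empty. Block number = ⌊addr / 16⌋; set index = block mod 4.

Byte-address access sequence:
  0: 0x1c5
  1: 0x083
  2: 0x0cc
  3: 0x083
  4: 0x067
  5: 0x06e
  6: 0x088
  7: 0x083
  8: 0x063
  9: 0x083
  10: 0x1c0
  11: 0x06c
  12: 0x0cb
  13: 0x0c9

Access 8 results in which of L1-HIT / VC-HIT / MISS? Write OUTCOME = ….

OUTCOME = L1-HIT

  [0] addr=0x1c5 blk=28 s=0: MISS | VC []
  [1] addr=0x83 blk=8 s=0: MISS | VC [28]
  [2] addr=0xcc blk=12 s=0: MISS | VC [28, 8]
  [3] addr=0x83 blk=8 s=0: VC-HIT | VC [28, 12]
  [4] addr=0x67 blk=6 s=2: MISS | VC [28, 12]
  [5] addr=0x6e blk=6 s=2: L1-HIT | VC [28, 12]
  [6] addr=0x88 blk=8 s=0: L1-HIT | VC [28, 12]
  [7] addr=0x83 blk=8 s=0: L1-HIT | VC [28, 12]
  [8] addr=0x63 blk=6 s=2: L1-HIT | VC [28, 12]
  [9] addr=0x83 blk=8 s=0: L1-HIT | VC [28, 12]
  [10] addr=0x1c0 blk=28 s=0: VC-HIT | VC [8, 12]
  [11] addr=0x6c blk=6 s=2: L1-HIT | VC [8, 12]
  [12] addr=0xcb blk=12 s=0: VC-HIT | VC [8, 28]
  [13] addr=0xc9 blk=12 s=0: L1-HIT | VC [8, 28]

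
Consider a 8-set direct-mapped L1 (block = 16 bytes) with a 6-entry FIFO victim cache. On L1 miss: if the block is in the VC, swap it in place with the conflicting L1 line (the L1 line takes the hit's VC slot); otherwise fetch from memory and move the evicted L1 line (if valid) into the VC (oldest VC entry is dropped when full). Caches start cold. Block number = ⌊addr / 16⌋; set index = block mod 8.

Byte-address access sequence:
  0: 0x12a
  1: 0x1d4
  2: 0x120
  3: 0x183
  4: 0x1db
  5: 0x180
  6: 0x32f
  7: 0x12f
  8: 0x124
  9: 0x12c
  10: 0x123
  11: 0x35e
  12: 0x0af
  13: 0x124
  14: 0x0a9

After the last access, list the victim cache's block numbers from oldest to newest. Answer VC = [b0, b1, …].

VC = [50, 29, 18]

#0 0x12a→b18/s2 MISS; vc=[]
#1 0x1d4→b29/s5 MISS; vc=[]
#2 0x120→b18/s2 L1-HIT; vc=[]
#3 0x183→b24/s0 MISS; vc=[]
#4 0x1db→b29/s5 L1-HIT; vc=[]
#5 0x180→b24/s0 L1-HIT; vc=[]
#6 0x32f→b50/s2 MISS; vc=[18]
#7 0x12f→b18/s2 VC-HIT; vc=[50]
#8 0x124→b18/s2 L1-HIT; vc=[50]
#9 0x12c→b18/s2 L1-HIT; vc=[50]
#10 0x123→b18/s2 L1-HIT; vc=[50]
#11 0x35e→b53/s5 MISS; vc=[50,29]
#12 0xaf→b10/s2 MISS; vc=[50,29,18]
#13 0x124→b18/s2 VC-HIT; vc=[50,29,10]
#14 0xa9→b10/s2 VC-HIT; vc=[50,29,18]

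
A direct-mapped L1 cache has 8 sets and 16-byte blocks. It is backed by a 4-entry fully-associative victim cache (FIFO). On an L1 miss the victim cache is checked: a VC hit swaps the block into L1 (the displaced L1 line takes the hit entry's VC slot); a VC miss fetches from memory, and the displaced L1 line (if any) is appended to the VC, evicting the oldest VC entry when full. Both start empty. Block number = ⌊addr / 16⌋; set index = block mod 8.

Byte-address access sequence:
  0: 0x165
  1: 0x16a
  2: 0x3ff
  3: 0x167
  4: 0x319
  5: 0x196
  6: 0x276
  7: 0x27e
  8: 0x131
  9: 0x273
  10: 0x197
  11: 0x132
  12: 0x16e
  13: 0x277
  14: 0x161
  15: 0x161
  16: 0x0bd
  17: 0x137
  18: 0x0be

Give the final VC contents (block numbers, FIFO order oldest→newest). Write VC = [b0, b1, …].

#0 0x165→b22/s6 MISS; vc=[]
#1 0x16a→b22/s6 L1-HIT; vc=[]
#2 0x3ff→b63/s7 MISS; vc=[]
#3 0x167→b22/s6 L1-HIT; vc=[]
#4 0x319→b49/s1 MISS; vc=[]
#5 0x196→b25/s1 MISS; vc=[49]
#6 0x276→b39/s7 MISS; vc=[49,63]
#7 0x27e→b39/s7 L1-HIT; vc=[49,63]
#8 0x131→b19/s3 MISS; vc=[49,63]
#9 0x273→b39/s7 L1-HIT; vc=[49,63]
#10 0x197→b25/s1 L1-HIT; vc=[49,63]
#11 0x132→b19/s3 L1-HIT; vc=[49,63]
#12 0x16e→b22/s6 L1-HIT; vc=[49,63]
#13 0x277→b39/s7 L1-HIT; vc=[49,63]
#14 0x161→b22/s6 L1-HIT; vc=[49,63]
#15 0x161→b22/s6 L1-HIT; vc=[49,63]
#16 0xbd→b11/s3 MISS; vc=[49,63,19]
#17 0x137→b19/s3 VC-HIT; vc=[49,63,11]
#18 0xbe→b11/s3 VC-HIT; vc=[49,63,19]

VC = [49, 63, 19]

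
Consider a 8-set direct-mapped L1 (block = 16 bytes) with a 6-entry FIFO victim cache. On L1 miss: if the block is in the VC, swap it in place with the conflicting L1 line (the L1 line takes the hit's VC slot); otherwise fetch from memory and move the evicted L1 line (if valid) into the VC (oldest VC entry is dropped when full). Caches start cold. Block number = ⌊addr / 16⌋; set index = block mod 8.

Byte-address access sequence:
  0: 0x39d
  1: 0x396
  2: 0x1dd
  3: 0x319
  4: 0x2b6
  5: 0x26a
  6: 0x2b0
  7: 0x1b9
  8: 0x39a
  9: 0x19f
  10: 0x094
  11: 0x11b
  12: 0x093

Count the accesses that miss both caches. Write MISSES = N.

#0 0x39d→b57/s1 MISS; vc=[]
#1 0x396→b57/s1 L1-HIT; vc=[]
#2 0x1dd→b29/s5 MISS; vc=[]
#3 0x319→b49/s1 MISS; vc=[57]
#4 0x2b6→b43/s3 MISS; vc=[57]
#5 0x26a→b38/s6 MISS; vc=[57]
#6 0x2b0→b43/s3 L1-HIT; vc=[57]
#7 0x1b9→b27/s3 MISS; vc=[57,43]
#8 0x39a→b57/s1 VC-HIT; vc=[49,43]
#9 0x19f→b25/s1 MISS; vc=[49,43,57]
#10 0x94→b9/s1 MISS; vc=[49,43,57,25]
#11 0x11b→b17/s1 MISS; vc=[49,43,57,25,9]
#12 0x93→b9/s1 VC-HIT; vc=[49,43,57,25,17]

MISSES = 9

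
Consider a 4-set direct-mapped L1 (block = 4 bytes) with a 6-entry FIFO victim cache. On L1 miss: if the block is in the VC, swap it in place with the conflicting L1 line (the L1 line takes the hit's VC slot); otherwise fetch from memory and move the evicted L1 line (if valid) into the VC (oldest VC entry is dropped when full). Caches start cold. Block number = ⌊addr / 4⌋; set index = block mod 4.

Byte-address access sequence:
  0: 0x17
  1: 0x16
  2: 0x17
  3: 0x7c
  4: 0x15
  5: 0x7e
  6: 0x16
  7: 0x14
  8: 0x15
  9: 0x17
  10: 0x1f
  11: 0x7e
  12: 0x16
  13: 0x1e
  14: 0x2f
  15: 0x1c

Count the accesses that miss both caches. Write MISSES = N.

MISSES = 4

0: 0x17 (blk 5, set 1) → MISS  vc=[]
1: 0x16 (blk 5, set 1) → L1-HIT  vc=[]
2: 0x17 (blk 5, set 1) → L1-HIT  vc=[]
3: 0x7c (blk 31, set 3) → MISS  vc=[]
4: 0x15 (blk 5, set 1) → L1-HIT  vc=[]
5: 0x7e (blk 31, set 3) → L1-HIT  vc=[]
6: 0x16 (blk 5, set 1) → L1-HIT  vc=[]
7: 0x14 (blk 5, set 1) → L1-HIT  vc=[]
8: 0x15 (blk 5, set 1) → L1-HIT  vc=[]
9: 0x17 (blk 5, set 1) → L1-HIT  vc=[]
10: 0x1f (blk 7, set 3) → MISS  vc=[31]
11: 0x7e (blk 31, set 3) → VC-HIT  vc=[7]
12: 0x16 (blk 5, set 1) → L1-HIT  vc=[7]
13: 0x1e (blk 7, set 3) → VC-HIT  vc=[31]
14: 0x2f (blk 11, set 3) → MISS  vc=[31, 7]
15: 0x1c (blk 7, set 3) → VC-HIT  vc=[31, 11]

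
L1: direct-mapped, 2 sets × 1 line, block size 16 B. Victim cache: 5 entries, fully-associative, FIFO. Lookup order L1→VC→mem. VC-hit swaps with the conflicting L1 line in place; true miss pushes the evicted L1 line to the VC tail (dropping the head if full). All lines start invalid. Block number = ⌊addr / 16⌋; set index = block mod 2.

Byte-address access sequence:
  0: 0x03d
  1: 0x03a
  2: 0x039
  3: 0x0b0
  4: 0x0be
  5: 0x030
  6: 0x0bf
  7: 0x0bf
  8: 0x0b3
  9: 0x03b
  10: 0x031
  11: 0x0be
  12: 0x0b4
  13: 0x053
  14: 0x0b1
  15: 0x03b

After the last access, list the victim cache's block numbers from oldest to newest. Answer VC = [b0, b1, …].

#0 0x3d→b3/s1 MISS; vc=[]
#1 0x3a→b3/s1 L1-HIT; vc=[]
#2 0x39→b3/s1 L1-HIT; vc=[]
#3 0xb0→b11/s1 MISS; vc=[3]
#4 0xbe→b11/s1 L1-HIT; vc=[3]
#5 0x30→b3/s1 VC-HIT; vc=[11]
#6 0xbf→b11/s1 VC-HIT; vc=[3]
#7 0xbf→b11/s1 L1-HIT; vc=[3]
#8 0xb3→b11/s1 L1-HIT; vc=[3]
#9 0x3b→b3/s1 VC-HIT; vc=[11]
#10 0x31→b3/s1 L1-HIT; vc=[11]
#11 0xbe→b11/s1 VC-HIT; vc=[3]
#12 0xb4→b11/s1 L1-HIT; vc=[3]
#13 0x53→b5/s1 MISS; vc=[3,11]
#14 0xb1→b11/s1 VC-HIT; vc=[3,5]
#15 0x3b→b3/s1 VC-HIT; vc=[11,5]

VC = [11, 5]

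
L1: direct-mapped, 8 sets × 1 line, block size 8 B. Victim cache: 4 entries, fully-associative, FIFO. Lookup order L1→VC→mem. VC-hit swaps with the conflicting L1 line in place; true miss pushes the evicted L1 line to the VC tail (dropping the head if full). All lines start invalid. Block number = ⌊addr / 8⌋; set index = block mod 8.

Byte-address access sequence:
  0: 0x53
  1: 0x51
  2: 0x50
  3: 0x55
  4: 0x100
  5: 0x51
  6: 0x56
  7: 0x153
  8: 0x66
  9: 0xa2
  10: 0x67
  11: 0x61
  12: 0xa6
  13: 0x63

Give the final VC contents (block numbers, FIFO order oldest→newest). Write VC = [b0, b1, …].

0: 0x53 (blk 10, set 2) → MISS  vc=[]
1: 0x51 (blk 10, set 2) → L1-HIT  vc=[]
2: 0x50 (blk 10, set 2) → L1-HIT  vc=[]
3: 0x55 (blk 10, set 2) → L1-HIT  vc=[]
4: 0x100 (blk 32, set 0) → MISS  vc=[]
5: 0x51 (blk 10, set 2) → L1-HIT  vc=[]
6: 0x56 (blk 10, set 2) → L1-HIT  vc=[]
7: 0x153 (blk 42, set 2) → MISS  vc=[10]
8: 0x66 (blk 12, set 4) → MISS  vc=[10]
9: 0xa2 (blk 20, set 4) → MISS  vc=[10, 12]
10: 0x67 (blk 12, set 4) → VC-HIT  vc=[10, 20]
11: 0x61 (blk 12, set 4) → L1-HIT  vc=[10, 20]
12: 0xa6 (blk 20, set 4) → VC-HIT  vc=[10, 12]
13: 0x63 (blk 12, set 4) → VC-HIT  vc=[10, 20]

VC = [10, 20]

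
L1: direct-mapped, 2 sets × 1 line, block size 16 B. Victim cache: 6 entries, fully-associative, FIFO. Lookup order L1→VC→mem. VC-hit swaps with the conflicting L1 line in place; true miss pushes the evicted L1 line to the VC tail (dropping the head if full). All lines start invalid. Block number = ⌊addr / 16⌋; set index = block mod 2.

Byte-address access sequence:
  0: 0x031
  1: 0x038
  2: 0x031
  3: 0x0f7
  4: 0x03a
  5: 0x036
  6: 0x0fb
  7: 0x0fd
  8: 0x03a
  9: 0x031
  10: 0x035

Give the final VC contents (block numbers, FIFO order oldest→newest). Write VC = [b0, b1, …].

VC = [15]

#0 0x31→b3/s1 MISS; vc=[]
#1 0x38→b3/s1 L1-HIT; vc=[]
#2 0x31→b3/s1 L1-HIT; vc=[]
#3 0xf7→b15/s1 MISS; vc=[3]
#4 0x3a→b3/s1 VC-HIT; vc=[15]
#5 0x36→b3/s1 L1-HIT; vc=[15]
#6 0xfb→b15/s1 VC-HIT; vc=[3]
#7 0xfd→b15/s1 L1-HIT; vc=[3]
#8 0x3a→b3/s1 VC-HIT; vc=[15]
#9 0x31→b3/s1 L1-HIT; vc=[15]
#10 0x35→b3/s1 L1-HIT; vc=[15]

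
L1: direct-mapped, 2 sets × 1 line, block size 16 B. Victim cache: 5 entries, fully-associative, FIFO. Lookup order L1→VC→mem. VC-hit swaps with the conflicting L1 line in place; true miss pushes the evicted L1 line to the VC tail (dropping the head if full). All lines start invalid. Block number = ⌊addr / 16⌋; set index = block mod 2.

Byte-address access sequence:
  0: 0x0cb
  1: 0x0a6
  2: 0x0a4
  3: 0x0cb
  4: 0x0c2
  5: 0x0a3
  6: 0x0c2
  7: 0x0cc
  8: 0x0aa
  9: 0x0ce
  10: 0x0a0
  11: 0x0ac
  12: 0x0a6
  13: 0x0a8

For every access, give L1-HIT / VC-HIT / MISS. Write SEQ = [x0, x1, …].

SEQ = [MISS, MISS, L1-HIT, VC-HIT, L1-HIT, VC-HIT, VC-HIT, L1-HIT, VC-HIT, VC-HIT, VC-HIT, L1-HIT, L1-HIT, L1-HIT]

#0 0xcb→b12/s0 MISS; vc=[]
#1 0xa6→b10/s0 MISS; vc=[12]
#2 0xa4→b10/s0 L1-HIT; vc=[12]
#3 0xcb→b12/s0 VC-HIT; vc=[10]
#4 0xc2→b12/s0 L1-HIT; vc=[10]
#5 0xa3→b10/s0 VC-HIT; vc=[12]
#6 0xc2→b12/s0 VC-HIT; vc=[10]
#7 0xcc→b12/s0 L1-HIT; vc=[10]
#8 0xaa→b10/s0 VC-HIT; vc=[12]
#9 0xce→b12/s0 VC-HIT; vc=[10]
#10 0xa0→b10/s0 VC-HIT; vc=[12]
#11 0xac→b10/s0 L1-HIT; vc=[12]
#12 0xa6→b10/s0 L1-HIT; vc=[12]
#13 0xa8→b10/s0 L1-HIT; vc=[12]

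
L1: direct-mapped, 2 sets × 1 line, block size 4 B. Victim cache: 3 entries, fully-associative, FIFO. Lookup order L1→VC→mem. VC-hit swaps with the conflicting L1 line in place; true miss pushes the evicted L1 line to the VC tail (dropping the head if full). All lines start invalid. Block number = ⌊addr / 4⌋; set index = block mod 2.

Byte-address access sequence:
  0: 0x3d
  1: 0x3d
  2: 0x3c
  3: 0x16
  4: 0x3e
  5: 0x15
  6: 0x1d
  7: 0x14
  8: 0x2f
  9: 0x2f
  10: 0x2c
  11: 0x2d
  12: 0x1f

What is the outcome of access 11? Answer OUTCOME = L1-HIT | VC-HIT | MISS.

OUTCOME = L1-HIT

  [0] addr=0x3d blk=15 s=1: MISS | VC []
  [1] addr=0x3d blk=15 s=1: L1-HIT | VC []
  [2] addr=0x3c blk=15 s=1: L1-HIT | VC []
  [3] addr=0x16 blk=5 s=1: MISS | VC [15]
  [4] addr=0x3e blk=15 s=1: VC-HIT | VC [5]
  [5] addr=0x15 blk=5 s=1: VC-HIT | VC [15]
  [6] addr=0x1d blk=7 s=1: MISS | VC [15, 5]
  [7] addr=0x14 blk=5 s=1: VC-HIT | VC [15, 7]
  [8] addr=0x2f blk=11 s=1: MISS | VC [15, 7, 5]
  [9] addr=0x2f blk=11 s=1: L1-HIT | VC [15, 7, 5]
  [10] addr=0x2c blk=11 s=1: L1-HIT | VC [15, 7, 5]
  [11] addr=0x2d blk=11 s=1: L1-HIT | VC [15, 7, 5]
  [12] addr=0x1f blk=7 s=1: VC-HIT | VC [15, 11, 5]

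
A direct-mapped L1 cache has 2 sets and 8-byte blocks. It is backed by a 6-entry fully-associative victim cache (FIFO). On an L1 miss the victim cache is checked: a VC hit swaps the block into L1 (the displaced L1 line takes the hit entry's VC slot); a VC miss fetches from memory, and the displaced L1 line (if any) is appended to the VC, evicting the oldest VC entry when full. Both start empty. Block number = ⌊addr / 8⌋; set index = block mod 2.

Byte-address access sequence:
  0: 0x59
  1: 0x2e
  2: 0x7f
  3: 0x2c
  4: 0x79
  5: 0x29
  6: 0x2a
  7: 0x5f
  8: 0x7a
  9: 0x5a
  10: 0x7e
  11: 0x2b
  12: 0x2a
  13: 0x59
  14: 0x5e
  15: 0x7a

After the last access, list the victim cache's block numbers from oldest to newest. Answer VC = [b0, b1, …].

#0 0x59→b11/s1 MISS; vc=[]
#1 0x2e→b5/s1 MISS; vc=[11]
#2 0x7f→b15/s1 MISS; vc=[11,5]
#3 0x2c→b5/s1 VC-HIT; vc=[11,15]
#4 0x79→b15/s1 VC-HIT; vc=[11,5]
#5 0x29→b5/s1 VC-HIT; vc=[11,15]
#6 0x2a→b5/s1 L1-HIT; vc=[11,15]
#7 0x5f→b11/s1 VC-HIT; vc=[5,15]
#8 0x7a→b15/s1 VC-HIT; vc=[5,11]
#9 0x5a→b11/s1 VC-HIT; vc=[5,15]
#10 0x7e→b15/s1 VC-HIT; vc=[5,11]
#11 0x2b→b5/s1 VC-HIT; vc=[15,11]
#12 0x2a→b5/s1 L1-HIT; vc=[15,11]
#13 0x59→b11/s1 VC-HIT; vc=[15,5]
#14 0x5e→b11/s1 L1-HIT; vc=[15,5]
#15 0x7a→b15/s1 VC-HIT; vc=[11,5]

VC = [11, 5]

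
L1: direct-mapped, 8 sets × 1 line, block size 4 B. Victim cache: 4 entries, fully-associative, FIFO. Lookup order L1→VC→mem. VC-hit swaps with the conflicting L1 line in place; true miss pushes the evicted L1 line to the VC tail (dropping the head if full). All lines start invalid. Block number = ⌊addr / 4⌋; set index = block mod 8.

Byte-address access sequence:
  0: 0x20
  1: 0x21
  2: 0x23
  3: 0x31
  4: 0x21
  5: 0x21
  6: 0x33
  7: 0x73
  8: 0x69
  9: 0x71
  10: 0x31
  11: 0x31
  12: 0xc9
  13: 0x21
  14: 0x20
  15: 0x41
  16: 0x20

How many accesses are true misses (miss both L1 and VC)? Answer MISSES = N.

0: 0x20 (blk 8, set 0) → MISS  vc=[]
1: 0x21 (blk 8, set 0) → L1-HIT  vc=[]
2: 0x23 (blk 8, set 0) → L1-HIT  vc=[]
3: 0x31 (blk 12, set 4) → MISS  vc=[]
4: 0x21 (blk 8, set 0) → L1-HIT  vc=[]
5: 0x21 (blk 8, set 0) → L1-HIT  vc=[]
6: 0x33 (blk 12, set 4) → L1-HIT  vc=[]
7: 0x73 (blk 28, set 4) → MISS  vc=[12]
8: 0x69 (blk 26, set 2) → MISS  vc=[12]
9: 0x71 (blk 28, set 4) → L1-HIT  vc=[12]
10: 0x31 (blk 12, set 4) → VC-HIT  vc=[28]
11: 0x31 (blk 12, set 4) → L1-HIT  vc=[28]
12: 0xc9 (blk 50, set 2) → MISS  vc=[28, 26]
13: 0x21 (blk 8, set 0) → L1-HIT  vc=[28, 26]
14: 0x20 (blk 8, set 0) → L1-HIT  vc=[28, 26]
15: 0x41 (blk 16, set 0) → MISS  vc=[28, 26, 8]
16: 0x20 (blk 8, set 0) → VC-HIT  vc=[28, 26, 16]

MISSES = 6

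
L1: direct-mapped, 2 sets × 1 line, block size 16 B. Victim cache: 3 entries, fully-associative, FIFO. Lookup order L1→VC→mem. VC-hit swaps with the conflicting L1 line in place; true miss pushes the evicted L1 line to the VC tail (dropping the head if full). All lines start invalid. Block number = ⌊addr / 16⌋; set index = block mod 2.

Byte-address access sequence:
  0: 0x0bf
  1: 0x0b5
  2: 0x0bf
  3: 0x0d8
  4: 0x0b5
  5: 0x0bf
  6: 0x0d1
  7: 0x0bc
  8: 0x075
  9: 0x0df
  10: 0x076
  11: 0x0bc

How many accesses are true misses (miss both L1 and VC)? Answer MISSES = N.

0: 0xbf (blk 11, set 1) → MISS  vc=[]
1: 0xb5 (blk 11, set 1) → L1-HIT  vc=[]
2: 0xbf (blk 11, set 1) → L1-HIT  vc=[]
3: 0xd8 (blk 13, set 1) → MISS  vc=[11]
4: 0xb5 (blk 11, set 1) → VC-HIT  vc=[13]
5: 0xbf (blk 11, set 1) → L1-HIT  vc=[13]
6: 0xd1 (blk 13, set 1) → VC-HIT  vc=[11]
7: 0xbc (blk 11, set 1) → VC-HIT  vc=[13]
8: 0x75 (blk 7, set 1) → MISS  vc=[13, 11]
9: 0xdf (blk 13, set 1) → VC-HIT  vc=[7, 11]
10: 0x76 (blk 7, set 1) → VC-HIT  vc=[13, 11]
11: 0xbc (blk 11, set 1) → VC-HIT  vc=[13, 7]

MISSES = 3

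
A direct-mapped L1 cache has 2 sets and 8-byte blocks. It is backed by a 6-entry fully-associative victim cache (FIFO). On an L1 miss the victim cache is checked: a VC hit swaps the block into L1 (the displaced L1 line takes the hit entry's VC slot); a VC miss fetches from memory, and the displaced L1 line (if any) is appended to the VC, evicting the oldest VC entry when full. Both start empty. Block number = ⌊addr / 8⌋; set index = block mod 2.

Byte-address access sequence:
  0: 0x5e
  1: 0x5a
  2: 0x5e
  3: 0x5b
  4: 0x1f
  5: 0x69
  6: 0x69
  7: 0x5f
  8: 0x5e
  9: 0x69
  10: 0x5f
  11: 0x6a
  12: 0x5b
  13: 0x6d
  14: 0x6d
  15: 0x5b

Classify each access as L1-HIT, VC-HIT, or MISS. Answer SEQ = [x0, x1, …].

SEQ = [MISS, L1-HIT, L1-HIT, L1-HIT, MISS, MISS, L1-HIT, VC-HIT, L1-HIT, VC-HIT, VC-HIT, VC-HIT, VC-HIT, VC-HIT, L1-HIT, VC-HIT]

#0 0x5e→b11/s1 MISS; vc=[]
#1 0x5a→b11/s1 L1-HIT; vc=[]
#2 0x5e→b11/s1 L1-HIT; vc=[]
#3 0x5b→b11/s1 L1-HIT; vc=[]
#4 0x1f→b3/s1 MISS; vc=[11]
#5 0x69→b13/s1 MISS; vc=[11,3]
#6 0x69→b13/s1 L1-HIT; vc=[11,3]
#7 0x5f→b11/s1 VC-HIT; vc=[13,3]
#8 0x5e→b11/s1 L1-HIT; vc=[13,3]
#9 0x69→b13/s1 VC-HIT; vc=[11,3]
#10 0x5f→b11/s1 VC-HIT; vc=[13,3]
#11 0x6a→b13/s1 VC-HIT; vc=[11,3]
#12 0x5b→b11/s1 VC-HIT; vc=[13,3]
#13 0x6d→b13/s1 VC-HIT; vc=[11,3]
#14 0x6d→b13/s1 L1-HIT; vc=[11,3]
#15 0x5b→b11/s1 VC-HIT; vc=[13,3]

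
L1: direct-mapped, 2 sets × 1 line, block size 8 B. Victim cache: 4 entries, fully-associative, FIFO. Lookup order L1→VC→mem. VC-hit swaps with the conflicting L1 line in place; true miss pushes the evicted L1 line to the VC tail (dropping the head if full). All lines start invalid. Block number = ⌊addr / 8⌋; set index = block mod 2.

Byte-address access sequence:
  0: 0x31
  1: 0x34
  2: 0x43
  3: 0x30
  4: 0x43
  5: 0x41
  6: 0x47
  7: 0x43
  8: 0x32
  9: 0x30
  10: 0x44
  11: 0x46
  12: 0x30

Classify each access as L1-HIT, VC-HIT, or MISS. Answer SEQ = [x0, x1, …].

  [0] addr=0x31 blk=6 s=0: MISS | VC []
  [1] addr=0x34 blk=6 s=0: L1-HIT | VC []
  [2] addr=0x43 blk=8 s=0: MISS | VC [6]
  [3] addr=0x30 blk=6 s=0: VC-HIT | VC [8]
  [4] addr=0x43 blk=8 s=0: VC-HIT | VC [6]
  [5] addr=0x41 blk=8 s=0: L1-HIT | VC [6]
  [6] addr=0x47 blk=8 s=0: L1-HIT | VC [6]
  [7] addr=0x43 blk=8 s=0: L1-HIT | VC [6]
  [8] addr=0x32 blk=6 s=0: VC-HIT | VC [8]
  [9] addr=0x30 blk=6 s=0: L1-HIT | VC [8]
  [10] addr=0x44 blk=8 s=0: VC-HIT | VC [6]
  [11] addr=0x46 blk=8 s=0: L1-HIT | VC [6]
  [12] addr=0x30 blk=6 s=0: VC-HIT | VC [8]

SEQ = [MISS, L1-HIT, MISS, VC-HIT, VC-HIT, L1-HIT, L1-HIT, L1-HIT, VC-HIT, L1-HIT, VC-HIT, L1-HIT, VC-HIT]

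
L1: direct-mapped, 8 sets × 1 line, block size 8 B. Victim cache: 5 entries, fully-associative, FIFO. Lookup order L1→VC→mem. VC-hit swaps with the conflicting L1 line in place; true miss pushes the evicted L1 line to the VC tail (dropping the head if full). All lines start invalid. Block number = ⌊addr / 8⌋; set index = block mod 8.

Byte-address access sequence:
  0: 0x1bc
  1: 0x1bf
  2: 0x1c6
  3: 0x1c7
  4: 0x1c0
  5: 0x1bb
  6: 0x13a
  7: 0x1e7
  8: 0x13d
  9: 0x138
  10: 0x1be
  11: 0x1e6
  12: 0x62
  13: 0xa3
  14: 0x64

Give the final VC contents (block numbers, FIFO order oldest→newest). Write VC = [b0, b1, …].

VC = [39, 60, 20]

#0 0x1bc→b55/s7 MISS; vc=[]
#1 0x1bf→b55/s7 L1-HIT; vc=[]
#2 0x1c6→b56/s0 MISS; vc=[]
#3 0x1c7→b56/s0 L1-HIT; vc=[]
#4 0x1c0→b56/s0 L1-HIT; vc=[]
#5 0x1bb→b55/s7 L1-HIT; vc=[]
#6 0x13a→b39/s7 MISS; vc=[55]
#7 0x1e7→b60/s4 MISS; vc=[55]
#8 0x13d→b39/s7 L1-HIT; vc=[55]
#9 0x138→b39/s7 L1-HIT; vc=[55]
#10 0x1be→b55/s7 VC-HIT; vc=[39]
#11 0x1e6→b60/s4 L1-HIT; vc=[39]
#12 0x62→b12/s4 MISS; vc=[39,60]
#13 0xa3→b20/s4 MISS; vc=[39,60,12]
#14 0x64→b12/s4 VC-HIT; vc=[39,60,20]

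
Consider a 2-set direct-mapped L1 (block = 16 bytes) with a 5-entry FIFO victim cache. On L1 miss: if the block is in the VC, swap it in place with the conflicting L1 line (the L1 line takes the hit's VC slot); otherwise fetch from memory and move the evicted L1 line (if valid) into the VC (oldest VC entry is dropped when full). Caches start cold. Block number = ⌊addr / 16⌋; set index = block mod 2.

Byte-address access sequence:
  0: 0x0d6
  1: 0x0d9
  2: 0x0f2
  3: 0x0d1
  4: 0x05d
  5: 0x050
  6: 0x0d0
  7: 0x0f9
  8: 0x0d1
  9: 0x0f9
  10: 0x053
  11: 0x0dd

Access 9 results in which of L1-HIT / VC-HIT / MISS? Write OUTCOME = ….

  [0] addr=0xd6 blk=13 s=1: MISS | VC []
  [1] addr=0xd9 blk=13 s=1: L1-HIT | VC []
  [2] addr=0xf2 blk=15 s=1: MISS | VC [13]
  [3] addr=0xd1 blk=13 s=1: VC-HIT | VC [15]
  [4] addr=0x5d blk=5 s=1: MISS | VC [15, 13]
  [5] addr=0x50 blk=5 s=1: L1-HIT | VC [15, 13]
  [6] addr=0xd0 blk=13 s=1: VC-HIT | VC [15, 5]
  [7] addr=0xf9 blk=15 s=1: VC-HIT | VC [13, 5]
  [8] addr=0xd1 blk=13 s=1: VC-HIT | VC [15, 5]
  [9] addr=0xf9 blk=15 s=1: VC-HIT | VC [13, 5]
  [10] addr=0x53 blk=5 s=1: VC-HIT | VC [13, 15]
  [11] addr=0xdd blk=13 s=1: VC-HIT | VC [5, 15]

OUTCOME = VC-HIT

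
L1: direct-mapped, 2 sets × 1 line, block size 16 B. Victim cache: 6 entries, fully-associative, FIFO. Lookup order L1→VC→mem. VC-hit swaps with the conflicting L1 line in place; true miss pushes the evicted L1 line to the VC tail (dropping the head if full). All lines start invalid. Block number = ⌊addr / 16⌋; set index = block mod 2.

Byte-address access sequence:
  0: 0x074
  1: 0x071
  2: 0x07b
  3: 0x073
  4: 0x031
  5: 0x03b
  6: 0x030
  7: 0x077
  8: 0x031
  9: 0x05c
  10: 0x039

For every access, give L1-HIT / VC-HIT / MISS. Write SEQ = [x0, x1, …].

0: 0x74 (blk 7, set 1) → MISS  vc=[]
1: 0x71 (blk 7, set 1) → L1-HIT  vc=[]
2: 0x7b (blk 7, set 1) → L1-HIT  vc=[]
3: 0x73 (blk 7, set 1) → L1-HIT  vc=[]
4: 0x31 (blk 3, set 1) → MISS  vc=[7]
5: 0x3b (blk 3, set 1) → L1-HIT  vc=[7]
6: 0x30 (blk 3, set 1) → L1-HIT  vc=[7]
7: 0x77 (blk 7, set 1) → VC-HIT  vc=[3]
8: 0x31 (blk 3, set 1) → VC-HIT  vc=[7]
9: 0x5c (blk 5, set 1) → MISS  vc=[7, 3]
10: 0x39 (blk 3, set 1) → VC-HIT  vc=[7, 5]

SEQ = [MISS, L1-HIT, L1-HIT, L1-HIT, MISS, L1-HIT, L1-HIT, VC-HIT, VC-HIT, MISS, VC-HIT]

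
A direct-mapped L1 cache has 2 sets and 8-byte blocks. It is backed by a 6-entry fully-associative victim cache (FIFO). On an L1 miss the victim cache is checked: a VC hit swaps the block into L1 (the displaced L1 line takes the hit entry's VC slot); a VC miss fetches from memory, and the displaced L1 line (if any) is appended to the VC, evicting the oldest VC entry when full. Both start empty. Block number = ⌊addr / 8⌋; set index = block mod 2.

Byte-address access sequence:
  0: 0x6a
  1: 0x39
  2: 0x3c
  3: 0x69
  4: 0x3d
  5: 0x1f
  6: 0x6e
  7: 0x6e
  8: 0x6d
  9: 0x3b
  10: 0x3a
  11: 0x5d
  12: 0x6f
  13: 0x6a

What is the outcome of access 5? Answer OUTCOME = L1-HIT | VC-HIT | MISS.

#0 0x6a→b13/s1 MISS; vc=[]
#1 0x39→b7/s1 MISS; vc=[13]
#2 0x3c→b7/s1 L1-HIT; vc=[13]
#3 0x69→b13/s1 VC-HIT; vc=[7]
#4 0x3d→b7/s1 VC-HIT; vc=[13]
#5 0x1f→b3/s1 MISS; vc=[13,7]
#6 0x6e→b13/s1 VC-HIT; vc=[3,7]
#7 0x6e→b13/s1 L1-HIT; vc=[3,7]
#8 0x6d→b13/s1 L1-HIT; vc=[3,7]
#9 0x3b→b7/s1 VC-HIT; vc=[3,13]
#10 0x3a→b7/s1 L1-HIT; vc=[3,13]
#11 0x5d→b11/s1 MISS; vc=[3,13,7]
#12 0x6f→b13/s1 VC-HIT; vc=[3,11,7]
#13 0x6a→b13/s1 L1-HIT; vc=[3,11,7]

OUTCOME = MISS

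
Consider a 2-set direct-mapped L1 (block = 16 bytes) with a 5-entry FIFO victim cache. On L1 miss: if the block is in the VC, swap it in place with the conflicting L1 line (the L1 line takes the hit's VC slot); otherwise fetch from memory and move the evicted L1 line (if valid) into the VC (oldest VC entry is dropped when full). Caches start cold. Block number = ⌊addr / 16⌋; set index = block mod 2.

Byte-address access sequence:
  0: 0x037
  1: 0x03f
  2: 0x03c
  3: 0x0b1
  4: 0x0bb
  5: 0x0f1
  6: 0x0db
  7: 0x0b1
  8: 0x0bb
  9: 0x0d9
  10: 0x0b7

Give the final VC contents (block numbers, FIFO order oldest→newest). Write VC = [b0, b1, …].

VC = [3, 13, 15]

0: 0x37 (blk 3, set 1) → MISS  vc=[]
1: 0x3f (blk 3, set 1) → L1-HIT  vc=[]
2: 0x3c (blk 3, set 1) → L1-HIT  vc=[]
3: 0xb1 (blk 11, set 1) → MISS  vc=[3]
4: 0xbb (blk 11, set 1) → L1-HIT  vc=[3]
5: 0xf1 (blk 15, set 1) → MISS  vc=[3, 11]
6: 0xdb (blk 13, set 1) → MISS  vc=[3, 11, 15]
7: 0xb1 (blk 11, set 1) → VC-HIT  vc=[3, 13, 15]
8: 0xbb (blk 11, set 1) → L1-HIT  vc=[3, 13, 15]
9: 0xd9 (blk 13, set 1) → VC-HIT  vc=[3, 11, 15]
10: 0xb7 (blk 11, set 1) → VC-HIT  vc=[3, 13, 15]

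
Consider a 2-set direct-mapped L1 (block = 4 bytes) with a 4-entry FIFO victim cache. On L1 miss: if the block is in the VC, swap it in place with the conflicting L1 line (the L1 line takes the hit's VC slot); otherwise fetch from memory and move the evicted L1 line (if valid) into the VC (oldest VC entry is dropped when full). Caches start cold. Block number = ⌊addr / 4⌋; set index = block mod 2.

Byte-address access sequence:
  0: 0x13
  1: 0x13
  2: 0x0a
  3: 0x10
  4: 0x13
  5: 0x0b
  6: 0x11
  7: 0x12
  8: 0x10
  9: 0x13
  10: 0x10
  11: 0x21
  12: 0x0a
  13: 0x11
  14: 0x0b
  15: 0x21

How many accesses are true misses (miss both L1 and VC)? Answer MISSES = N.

  [0] addr=0x13 blk=4 s=0: MISS | VC []
  [1] addr=0x13 blk=4 s=0: L1-HIT | VC []
  [2] addr=0xa blk=2 s=0: MISS | VC [4]
  [3] addr=0x10 blk=4 s=0: VC-HIT | VC [2]
  [4] addr=0x13 blk=4 s=0: L1-HIT | VC [2]
  [5] addr=0xb blk=2 s=0: VC-HIT | VC [4]
  [6] addr=0x11 blk=4 s=0: VC-HIT | VC [2]
  [7] addr=0x12 blk=4 s=0: L1-HIT | VC [2]
  [8] addr=0x10 blk=4 s=0: L1-HIT | VC [2]
  [9] addr=0x13 blk=4 s=0: L1-HIT | VC [2]
  [10] addr=0x10 blk=4 s=0: L1-HIT | VC [2]
  [11] addr=0x21 blk=8 s=0: MISS | VC [2, 4]
  [12] addr=0xa blk=2 s=0: VC-HIT | VC [8, 4]
  [13] addr=0x11 blk=4 s=0: VC-HIT | VC [8, 2]
  [14] addr=0xb blk=2 s=0: VC-HIT | VC [8, 4]
  [15] addr=0x21 blk=8 s=0: VC-HIT | VC [2, 4]

MISSES = 3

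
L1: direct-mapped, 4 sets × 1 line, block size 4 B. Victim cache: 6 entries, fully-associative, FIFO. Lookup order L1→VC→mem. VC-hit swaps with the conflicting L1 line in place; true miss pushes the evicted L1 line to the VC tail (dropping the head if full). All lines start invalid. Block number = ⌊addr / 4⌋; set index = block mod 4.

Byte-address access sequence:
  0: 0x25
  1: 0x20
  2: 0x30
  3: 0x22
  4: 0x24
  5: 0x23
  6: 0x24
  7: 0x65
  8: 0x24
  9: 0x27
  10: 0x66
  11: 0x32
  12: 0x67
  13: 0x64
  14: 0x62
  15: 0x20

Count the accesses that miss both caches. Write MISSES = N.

MISSES = 5

#0 0x25→b9/s1 MISS; vc=[]
#1 0x20→b8/s0 MISS; vc=[]
#2 0x30→b12/s0 MISS; vc=[8]
#3 0x22→b8/s0 VC-HIT; vc=[12]
#4 0x24→b9/s1 L1-HIT; vc=[12]
#5 0x23→b8/s0 L1-HIT; vc=[12]
#6 0x24→b9/s1 L1-HIT; vc=[12]
#7 0x65→b25/s1 MISS; vc=[12,9]
#8 0x24→b9/s1 VC-HIT; vc=[12,25]
#9 0x27→b9/s1 L1-HIT; vc=[12,25]
#10 0x66→b25/s1 VC-HIT; vc=[12,9]
#11 0x32→b12/s0 VC-HIT; vc=[8,9]
#12 0x67→b25/s1 L1-HIT; vc=[8,9]
#13 0x64→b25/s1 L1-HIT; vc=[8,9]
#14 0x62→b24/s0 MISS; vc=[8,9,12]
#15 0x20→b8/s0 VC-HIT; vc=[24,9,12]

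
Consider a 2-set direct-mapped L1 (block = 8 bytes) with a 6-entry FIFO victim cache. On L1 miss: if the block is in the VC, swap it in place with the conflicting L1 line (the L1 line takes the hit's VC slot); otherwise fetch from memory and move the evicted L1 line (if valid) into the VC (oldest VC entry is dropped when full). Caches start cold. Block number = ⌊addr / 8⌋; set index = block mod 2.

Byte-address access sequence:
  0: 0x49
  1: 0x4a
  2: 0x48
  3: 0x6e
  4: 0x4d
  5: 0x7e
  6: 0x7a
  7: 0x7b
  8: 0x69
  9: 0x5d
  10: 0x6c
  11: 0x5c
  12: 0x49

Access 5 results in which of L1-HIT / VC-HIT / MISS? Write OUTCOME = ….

OUTCOME = MISS

  [0] addr=0x49 blk=9 s=1: MISS | VC []
  [1] addr=0x4a blk=9 s=1: L1-HIT | VC []
  [2] addr=0x48 blk=9 s=1: L1-HIT | VC []
  [3] addr=0x6e blk=13 s=1: MISS | VC [9]
  [4] addr=0x4d blk=9 s=1: VC-HIT | VC [13]
  [5] addr=0x7e blk=15 s=1: MISS | VC [13, 9]
  [6] addr=0x7a blk=15 s=1: L1-HIT | VC [13, 9]
  [7] addr=0x7b blk=15 s=1: L1-HIT | VC [13, 9]
  [8] addr=0x69 blk=13 s=1: VC-HIT | VC [15, 9]
  [9] addr=0x5d blk=11 s=1: MISS | VC [15, 9, 13]
  [10] addr=0x6c blk=13 s=1: VC-HIT | VC [15, 9, 11]
  [11] addr=0x5c blk=11 s=1: VC-HIT | VC [15, 9, 13]
  [12] addr=0x49 blk=9 s=1: VC-HIT | VC [15, 11, 13]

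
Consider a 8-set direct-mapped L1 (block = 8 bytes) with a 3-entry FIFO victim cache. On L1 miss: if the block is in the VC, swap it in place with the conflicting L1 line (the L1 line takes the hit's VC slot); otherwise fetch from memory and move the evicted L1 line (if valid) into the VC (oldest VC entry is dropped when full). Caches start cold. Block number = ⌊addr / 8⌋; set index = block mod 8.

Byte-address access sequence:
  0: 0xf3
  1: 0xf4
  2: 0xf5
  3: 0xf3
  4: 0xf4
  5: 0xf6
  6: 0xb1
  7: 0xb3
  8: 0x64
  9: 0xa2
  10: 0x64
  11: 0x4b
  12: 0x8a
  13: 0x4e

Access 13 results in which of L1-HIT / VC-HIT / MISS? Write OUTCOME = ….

OUTCOME = VC-HIT

  [0] addr=0xf3 blk=30 s=6: MISS | VC []
  [1] addr=0xf4 blk=30 s=6: L1-HIT | VC []
  [2] addr=0xf5 blk=30 s=6: L1-HIT | VC []
  [3] addr=0xf3 blk=30 s=6: L1-HIT | VC []
  [4] addr=0xf4 blk=30 s=6: L1-HIT | VC []
  [5] addr=0xf6 blk=30 s=6: L1-HIT | VC []
  [6] addr=0xb1 blk=22 s=6: MISS | VC [30]
  [7] addr=0xb3 blk=22 s=6: L1-HIT | VC [30]
  [8] addr=0x64 blk=12 s=4: MISS | VC [30]
  [9] addr=0xa2 blk=20 s=4: MISS | VC [30, 12]
  [10] addr=0x64 blk=12 s=4: VC-HIT | VC [30, 20]
  [11] addr=0x4b blk=9 s=1: MISS | VC [30, 20]
  [12] addr=0x8a blk=17 s=1: MISS | VC [30, 20, 9]
  [13] addr=0x4e blk=9 s=1: VC-HIT | VC [30, 20, 17]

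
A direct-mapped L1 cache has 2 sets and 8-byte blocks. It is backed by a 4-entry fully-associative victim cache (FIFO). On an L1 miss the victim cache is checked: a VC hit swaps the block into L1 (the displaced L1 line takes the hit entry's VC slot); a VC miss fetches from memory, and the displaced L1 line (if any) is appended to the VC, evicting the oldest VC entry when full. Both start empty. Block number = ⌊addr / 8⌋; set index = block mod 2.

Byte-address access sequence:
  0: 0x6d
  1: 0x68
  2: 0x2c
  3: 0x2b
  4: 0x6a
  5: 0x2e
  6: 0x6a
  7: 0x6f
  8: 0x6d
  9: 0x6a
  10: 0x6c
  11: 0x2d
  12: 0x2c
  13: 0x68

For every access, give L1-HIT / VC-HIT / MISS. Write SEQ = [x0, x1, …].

SEQ = [MISS, L1-HIT, MISS, L1-HIT, VC-HIT, VC-HIT, VC-HIT, L1-HIT, L1-HIT, L1-HIT, L1-HIT, VC-HIT, L1-HIT, VC-HIT]

0: 0x6d (blk 13, set 1) → MISS  vc=[]
1: 0x68 (blk 13, set 1) → L1-HIT  vc=[]
2: 0x2c (blk 5, set 1) → MISS  vc=[13]
3: 0x2b (blk 5, set 1) → L1-HIT  vc=[13]
4: 0x6a (blk 13, set 1) → VC-HIT  vc=[5]
5: 0x2e (blk 5, set 1) → VC-HIT  vc=[13]
6: 0x6a (blk 13, set 1) → VC-HIT  vc=[5]
7: 0x6f (blk 13, set 1) → L1-HIT  vc=[5]
8: 0x6d (blk 13, set 1) → L1-HIT  vc=[5]
9: 0x6a (blk 13, set 1) → L1-HIT  vc=[5]
10: 0x6c (blk 13, set 1) → L1-HIT  vc=[5]
11: 0x2d (blk 5, set 1) → VC-HIT  vc=[13]
12: 0x2c (blk 5, set 1) → L1-HIT  vc=[13]
13: 0x68 (blk 13, set 1) → VC-HIT  vc=[5]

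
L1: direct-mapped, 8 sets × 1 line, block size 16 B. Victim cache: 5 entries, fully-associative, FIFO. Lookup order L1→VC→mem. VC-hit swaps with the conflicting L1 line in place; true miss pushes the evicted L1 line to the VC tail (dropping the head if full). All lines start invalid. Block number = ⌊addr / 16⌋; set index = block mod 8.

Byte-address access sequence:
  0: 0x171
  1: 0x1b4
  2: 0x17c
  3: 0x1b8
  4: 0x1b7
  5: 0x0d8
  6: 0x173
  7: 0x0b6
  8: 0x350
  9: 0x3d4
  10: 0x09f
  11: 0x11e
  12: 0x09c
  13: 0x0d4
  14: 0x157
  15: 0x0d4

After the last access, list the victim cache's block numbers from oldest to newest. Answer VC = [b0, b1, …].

VC = [27, 61, 53, 17, 21]

#0 0x171→b23/s7 MISS; vc=[]
#1 0x1b4→b27/s3 MISS; vc=[]
#2 0x17c→b23/s7 L1-HIT; vc=[]
#3 0x1b8→b27/s3 L1-HIT; vc=[]
#4 0x1b7→b27/s3 L1-HIT; vc=[]
#5 0xd8→b13/s5 MISS; vc=[]
#6 0x173→b23/s7 L1-HIT; vc=[]
#7 0xb6→b11/s3 MISS; vc=[27]
#8 0x350→b53/s5 MISS; vc=[27,13]
#9 0x3d4→b61/s5 MISS; vc=[27,13,53]
#10 0x9f→b9/s1 MISS; vc=[27,13,53]
#11 0x11e→b17/s1 MISS; vc=[27,13,53,9]
#12 0x9c→b9/s1 VC-HIT; vc=[27,13,53,17]
#13 0xd4→b13/s5 VC-HIT; vc=[27,61,53,17]
#14 0x157→b21/s5 MISS; vc=[27,61,53,17,13]
#15 0xd4→b13/s5 VC-HIT; vc=[27,61,53,17,21]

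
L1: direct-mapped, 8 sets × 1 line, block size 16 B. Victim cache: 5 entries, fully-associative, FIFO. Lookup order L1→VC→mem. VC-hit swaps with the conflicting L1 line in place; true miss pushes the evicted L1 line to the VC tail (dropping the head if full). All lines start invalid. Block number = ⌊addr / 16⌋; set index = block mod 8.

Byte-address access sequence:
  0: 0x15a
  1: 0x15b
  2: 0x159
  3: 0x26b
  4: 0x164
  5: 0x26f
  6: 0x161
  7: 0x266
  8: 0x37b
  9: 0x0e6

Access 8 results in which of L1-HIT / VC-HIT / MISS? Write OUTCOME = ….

OUTCOME = MISS

0: 0x15a (blk 21, set 5) → MISS  vc=[]
1: 0x15b (blk 21, set 5) → L1-HIT  vc=[]
2: 0x159 (blk 21, set 5) → L1-HIT  vc=[]
3: 0x26b (blk 38, set 6) → MISS  vc=[]
4: 0x164 (blk 22, set 6) → MISS  vc=[38]
5: 0x26f (blk 38, set 6) → VC-HIT  vc=[22]
6: 0x161 (blk 22, set 6) → VC-HIT  vc=[38]
7: 0x266 (blk 38, set 6) → VC-HIT  vc=[22]
8: 0x37b (blk 55, set 7) → MISS  vc=[22]
9: 0xe6 (blk 14, set 6) → MISS  vc=[22, 38]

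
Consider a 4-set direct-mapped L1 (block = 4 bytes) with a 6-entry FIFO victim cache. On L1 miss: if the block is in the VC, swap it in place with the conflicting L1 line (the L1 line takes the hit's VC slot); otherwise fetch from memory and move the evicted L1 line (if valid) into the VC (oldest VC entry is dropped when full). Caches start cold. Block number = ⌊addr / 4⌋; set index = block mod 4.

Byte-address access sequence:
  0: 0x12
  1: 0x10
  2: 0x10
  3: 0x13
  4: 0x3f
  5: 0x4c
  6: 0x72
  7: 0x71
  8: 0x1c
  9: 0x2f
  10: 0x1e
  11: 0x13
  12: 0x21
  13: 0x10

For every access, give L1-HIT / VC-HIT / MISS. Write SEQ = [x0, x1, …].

SEQ = [MISS, L1-HIT, L1-HIT, L1-HIT, MISS, MISS, MISS, L1-HIT, MISS, MISS, VC-HIT, VC-HIT, MISS, VC-HIT]

  [0] addr=0x12 blk=4 s=0: MISS | VC []
  [1] addr=0x10 blk=4 s=0: L1-HIT | VC []
  [2] addr=0x10 blk=4 s=0: L1-HIT | VC []
  [3] addr=0x13 blk=4 s=0: L1-HIT | VC []
  [4] addr=0x3f blk=15 s=3: MISS | VC []
  [5] addr=0x4c blk=19 s=3: MISS | VC [15]
  [6] addr=0x72 blk=28 s=0: MISS | VC [15, 4]
  [7] addr=0x71 blk=28 s=0: L1-HIT | VC [15, 4]
  [8] addr=0x1c blk=7 s=3: MISS | VC [15, 4, 19]
  [9] addr=0x2f blk=11 s=3: MISS | VC [15, 4, 19, 7]
  [10] addr=0x1e blk=7 s=3: VC-HIT | VC [15, 4, 19, 11]
  [11] addr=0x13 blk=4 s=0: VC-HIT | VC [15, 28, 19, 11]
  [12] addr=0x21 blk=8 s=0: MISS | VC [15, 28, 19, 11, 4]
  [13] addr=0x10 blk=4 s=0: VC-HIT | VC [15, 28, 19, 11, 8]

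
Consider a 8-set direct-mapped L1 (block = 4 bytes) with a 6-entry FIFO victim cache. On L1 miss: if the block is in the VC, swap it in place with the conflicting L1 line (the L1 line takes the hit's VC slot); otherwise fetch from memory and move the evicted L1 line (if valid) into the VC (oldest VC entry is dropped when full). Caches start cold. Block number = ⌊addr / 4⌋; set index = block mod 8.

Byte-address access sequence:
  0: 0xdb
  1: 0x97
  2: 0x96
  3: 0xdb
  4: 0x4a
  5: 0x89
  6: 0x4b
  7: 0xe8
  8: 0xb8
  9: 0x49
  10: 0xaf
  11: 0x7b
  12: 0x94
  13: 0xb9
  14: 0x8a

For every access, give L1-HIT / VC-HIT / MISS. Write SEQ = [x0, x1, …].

SEQ = [MISS, MISS, L1-HIT, L1-HIT, MISS, MISS, VC-HIT, MISS, MISS, VC-HIT, MISS, MISS, L1-HIT, VC-HIT, VC-HIT]

  [0] addr=0xdb blk=54 s=6: MISS | VC []
  [1] addr=0x97 blk=37 s=5: MISS | VC []
  [2] addr=0x96 blk=37 s=5: L1-HIT | VC []
  [3] addr=0xdb blk=54 s=6: L1-HIT | VC []
  [4] addr=0x4a blk=18 s=2: MISS | VC []
  [5] addr=0x89 blk=34 s=2: MISS | VC [18]
  [6] addr=0x4b blk=18 s=2: VC-HIT | VC [34]
  [7] addr=0xe8 blk=58 s=2: MISS | VC [34, 18]
  [8] addr=0xb8 blk=46 s=6: MISS | VC [34, 18, 54]
  [9] addr=0x49 blk=18 s=2: VC-HIT | VC [34, 58, 54]
  [10] addr=0xaf blk=43 s=3: MISS | VC [34, 58, 54]
  [11] addr=0x7b blk=30 s=6: MISS | VC [34, 58, 54, 46]
  [12] addr=0x94 blk=37 s=5: L1-HIT | VC [34, 58, 54, 46]
  [13] addr=0xb9 blk=46 s=6: VC-HIT | VC [34, 58, 54, 30]
  [14] addr=0x8a blk=34 s=2: VC-HIT | VC [18, 58, 54, 30]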